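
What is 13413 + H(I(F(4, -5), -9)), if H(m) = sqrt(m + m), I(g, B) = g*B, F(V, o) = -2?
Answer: 13419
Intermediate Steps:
I(g, B) = B*g
H(m) = sqrt(2)*sqrt(m) (H(m) = sqrt(2*m) = sqrt(2)*sqrt(m))
13413 + H(I(F(4, -5), -9)) = 13413 + sqrt(2)*sqrt(-9*(-2)) = 13413 + sqrt(2)*sqrt(18) = 13413 + sqrt(2)*(3*sqrt(2)) = 13413 + 6 = 13419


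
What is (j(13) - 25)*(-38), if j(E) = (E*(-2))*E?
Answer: 13794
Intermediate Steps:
j(E) = -2*E**2 (j(E) = (-2*E)*E = -2*E**2)
(j(13) - 25)*(-38) = (-2*13**2 - 25)*(-38) = (-2*169 - 25)*(-38) = (-338 - 25)*(-38) = -363*(-38) = 13794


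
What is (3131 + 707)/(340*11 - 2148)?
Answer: 1919/796 ≈ 2.4108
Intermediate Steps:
(3131 + 707)/(340*11 - 2148) = 3838/(3740 - 2148) = 3838/1592 = 3838*(1/1592) = 1919/796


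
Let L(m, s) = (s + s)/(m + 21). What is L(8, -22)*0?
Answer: 0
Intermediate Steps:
L(m, s) = 2*s/(21 + m) (L(m, s) = (2*s)/(21 + m) = 2*s/(21 + m))
L(8, -22)*0 = (2*(-22)/(21 + 8))*0 = (2*(-22)/29)*0 = (2*(-22)*(1/29))*0 = -44/29*0 = 0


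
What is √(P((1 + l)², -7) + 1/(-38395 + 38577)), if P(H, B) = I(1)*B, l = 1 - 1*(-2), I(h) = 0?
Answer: √182/182 ≈ 0.074125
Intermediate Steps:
l = 3 (l = 1 + 2 = 3)
P(H, B) = 0 (P(H, B) = 0*B = 0)
√(P((1 + l)², -7) + 1/(-38395 + 38577)) = √(0 + 1/(-38395 + 38577)) = √(0 + 1/182) = √(1/182) = √182/182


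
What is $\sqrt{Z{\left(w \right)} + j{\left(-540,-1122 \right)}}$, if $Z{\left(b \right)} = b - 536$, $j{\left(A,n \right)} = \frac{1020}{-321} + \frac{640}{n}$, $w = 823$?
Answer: $\frac{\sqrt{1020625214763}}{60027} \approx 16.83$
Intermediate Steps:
$j{\left(A,n \right)} = - \frac{340}{107} + \frac{640}{n}$ ($j{\left(A,n \right)} = 1020 \left(- \frac{1}{321}\right) + \frac{640}{n} = - \frac{340}{107} + \frac{640}{n}$)
$Z{\left(b \right)} = -536 + b$ ($Z{\left(b \right)} = b - 536 = -536 + b$)
$\sqrt{Z{\left(w \right)} + j{\left(-540,-1122 \right)}} = \sqrt{\left(-536 + 823\right) - \left(\frac{340}{107} - \frac{640}{-1122}\right)} = \sqrt{287 + \left(- \frac{340}{107} + 640 \left(- \frac{1}{1122}\right)\right)} = \sqrt{287 - \frac{224980}{60027}} = \sqrt{\frac{17002769}{60027}} = \frac{\sqrt{1020625214763}}{60027}$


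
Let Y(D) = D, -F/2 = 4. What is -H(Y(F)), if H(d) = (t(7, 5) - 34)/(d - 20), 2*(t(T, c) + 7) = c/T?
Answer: -569/392 ≈ -1.4515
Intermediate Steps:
F = -8 (F = -2*4 = -8)
t(T, c) = -7 + c/(2*T) (t(T, c) = -7 + (c/T)/2 = -7 + c/(2*T))
H(d) = -569/(14*(-20 + d)) (H(d) = ((-7 + (½)*5/7) - 34)/(d - 20) = ((-7 + (½)*5*(⅐)) - 34)/(-20 + d) = ((-7 + 5/14) - 34)/(-20 + d) = (-93/14 - 34)/(-20 + d) = -569/(14*(-20 + d)))
-H(Y(F)) = -(-569)/(-280 + 14*(-8)) = -(-569)/(-280 - 112) = -(-569)/(-392) = -(-569)*(-1)/392 = -1*569/392 = -569/392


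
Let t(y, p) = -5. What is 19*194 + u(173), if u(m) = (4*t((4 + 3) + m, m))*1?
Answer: 3666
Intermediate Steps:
u(m) = -20 (u(m) = (4*(-5))*1 = -20*1 = -20)
19*194 + u(173) = 19*194 - 20 = 3686 - 20 = 3666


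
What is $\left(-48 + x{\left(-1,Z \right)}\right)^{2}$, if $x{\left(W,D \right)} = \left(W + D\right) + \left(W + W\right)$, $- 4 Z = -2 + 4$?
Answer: $\frac{10609}{4} \approx 2652.3$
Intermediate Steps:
$Z = - \frac{1}{2}$ ($Z = - \frac{-2 + 4}{4} = \left(- \frac{1}{4}\right) 2 = - \frac{1}{2} \approx -0.5$)
$x{\left(W,D \right)} = D + 3 W$ ($x{\left(W,D \right)} = \left(D + W\right) + 2 W = D + 3 W$)
$\left(-48 + x{\left(-1,Z \right)}\right)^{2} = \left(-48 + \left(- \frac{1}{2} + 3 \left(-1\right)\right)\right)^{2} = \left(-48 - \frac{7}{2}\right)^{2} = \left(- \frac{103}{2}\right)^{2} = \frac{10609}{4}$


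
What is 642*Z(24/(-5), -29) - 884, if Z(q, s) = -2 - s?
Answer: 16450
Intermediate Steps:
642*Z(24/(-5), -29) - 884 = 642*(-2 - 1*(-29)) - 884 = 642*(-2 + 29) - 884 = 642*27 - 884 = 17334 - 884 = 16450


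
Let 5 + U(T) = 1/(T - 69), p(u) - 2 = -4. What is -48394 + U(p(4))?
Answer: -3436330/71 ≈ -48399.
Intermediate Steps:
p(u) = -2 (p(u) = 2 - 4 = -2)
U(T) = -5 + 1/(-69 + T) (U(T) = -5 + 1/(T - 69) = -5 + 1/(-69 + T))
-48394 + U(p(4)) = -48394 + (346 - 5*(-2))/(-69 - 2) = -48394 + (346 + 10)/(-71) = -48394 - 1/71*356 = -48394 - 356/71 = -3436330/71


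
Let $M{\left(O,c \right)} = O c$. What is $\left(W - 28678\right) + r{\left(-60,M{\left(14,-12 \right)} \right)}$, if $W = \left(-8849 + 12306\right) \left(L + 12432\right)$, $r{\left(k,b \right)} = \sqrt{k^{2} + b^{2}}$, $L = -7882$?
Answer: $15700672 + 12 \sqrt{221} \approx 1.5701 \cdot 10^{7}$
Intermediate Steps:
$r{\left(k,b \right)} = \sqrt{b^{2} + k^{2}}$
$W = 15729350$ ($W = \left(-8849 + 12306\right) \left(-7882 + 12432\right) = 3457 \cdot 4550 = 15729350$)
$\left(W - 28678\right) + r{\left(-60,M{\left(14,-12 \right)} \right)} = \left(15729350 - 28678\right) + \sqrt{\left(14 \left(-12\right)\right)^{2} + \left(-60\right)^{2}} = 15700672 + \sqrt{\left(-168\right)^{2} + 3600} = 15700672 + \sqrt{28224 + 3600} = 15700672 + \sqrt{31824} = 15700672 + 12 \sqrt{221}$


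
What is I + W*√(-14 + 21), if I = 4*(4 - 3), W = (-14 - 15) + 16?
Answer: 4 - 13*√7 ≈ -30.395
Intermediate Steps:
W = -13 (W = -29 + 16 = -13)
I = 4 (I = 4*1 = 4)
I + W*√(-14 + 21) = 4 - 13*√(-14 + 21) = 4 - 13*√7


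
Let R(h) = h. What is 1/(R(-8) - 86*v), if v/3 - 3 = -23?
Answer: 1/5152 ≈ 0.00019410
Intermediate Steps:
v = -60 (v = 9 + 3*(-23) = 9 - 69 = -60)
1/(R(-8) - 86*v) = 1/(-8 - 86*(-60)) = 1/(-8 + 5160) = 1/5152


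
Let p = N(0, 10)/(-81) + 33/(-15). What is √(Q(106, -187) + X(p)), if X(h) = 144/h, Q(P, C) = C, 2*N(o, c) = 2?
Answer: I*√197638/28 ≈ 15.877*I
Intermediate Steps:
N(o, c) = 1 (N(o, c) = (½)*2 = 1)
p = -896/405 (p = 1/(-81) + 33/(-15) = 1*(-1/81) + 33*(-1/15) = -1/81 - 11/5 = -896/405 ≈ -2.2123)
√(Q(106, -187) + X(p)) = √(-187 + 144/(-896/405)) = √(-187 + 144*(-405/896)) = √(-187 - 3645/56) = √(-14117/56) = I*√197638/28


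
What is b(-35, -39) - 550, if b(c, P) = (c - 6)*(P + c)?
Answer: 2484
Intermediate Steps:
b(c, P) = (-6 + c)*(P + c)
b(-35, -39) - 550 = ((-35)**2 - 6*(-39) - 6*(-35) - 39*(-35)) - 550 = (1225 + 234 + 210 + 1365) - 550 = 3034 - 550 = 2484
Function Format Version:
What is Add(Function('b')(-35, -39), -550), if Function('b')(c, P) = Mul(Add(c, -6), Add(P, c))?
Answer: 2484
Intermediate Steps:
Function('b')(c, P) = Mul(Add(-6, c), Add(P, c))
Add(Function('b')(-35, -39), -550) = Add(Add(Pow(-35, 2), Mul(-6, -39), Mul(-6, -35), Mul(-39, -35)), -550) = Add(Add(1225, 234, 210, 1365), -550) = Add(3034, -550) = 2484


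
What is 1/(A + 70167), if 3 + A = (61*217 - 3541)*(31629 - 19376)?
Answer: 1/118875252 ≈ 8.4122e-9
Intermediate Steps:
A = 118805085 (A = -3 + (61*217 - 3541)*(31629 - 19376) = -3 + (13237 - 3541)*12253 = -3 + 9696*12253 = -3 + 118805088 = 118805085)
1/(A + 70167) = 1/(118805085 + 70167) = 1/118875252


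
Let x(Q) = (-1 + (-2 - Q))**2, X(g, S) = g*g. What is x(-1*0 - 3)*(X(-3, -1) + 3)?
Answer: 0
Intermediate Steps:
X(g, S) = g**2
x(Q) = (-3 - Q)**2
x(-1*0 - 3)*(X(-3, -1) + 3) = (3 + (-1*0 - 3))**2*((-3)**2 + 3) = (3 + (0 - 3))**2*(9 + 3) = (3 - 3)**2*12 = 0**2*12 = 0*12 = 0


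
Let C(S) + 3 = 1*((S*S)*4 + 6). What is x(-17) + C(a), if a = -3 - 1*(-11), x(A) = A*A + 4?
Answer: 552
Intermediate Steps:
x(A) = 4 + A² (x(A) = A² + 4 = 4 + A²)
a = 8 (a = -3 + 11 = 8)
C(S) = 3 + 4*S² (C(S) = -3 + 1*((S*S)*4 + 6) = -3 + 1*(S²*4 + 6) = -3 + 1*(4*S² + 6) = -3 + 1*(6 + 4*S²) = -3 + (6 + 4*S²) = 3 + 4*S²)
x(-17) + C(a) = (4 + (-17)²) + (3 + 4*8²) = (4 + 289) + (3 + 4*64) = 293 + (3 + 256) = 293 + 259 = 552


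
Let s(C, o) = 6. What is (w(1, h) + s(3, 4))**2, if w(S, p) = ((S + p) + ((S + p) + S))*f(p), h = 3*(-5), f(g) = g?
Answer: 168921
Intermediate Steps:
h = -15
w(S, p) = p*(2*p + 3*S) (w(S, p) = ((S + p) + ((S + p) + S))*p = ((S + p) + (p + 2*S))*p = (2*p + 3*S)*p = p*(2*p + 3*S))
(w(1, h) + s(3, 4))**2 = (-15*(2*(-15) + 3*1) + 6)**2 = (-15*(-30 + 3) + 6)**2 = (-15*(-27) + 6)**2 = (405 + 6)**2 = 411**2 = 168921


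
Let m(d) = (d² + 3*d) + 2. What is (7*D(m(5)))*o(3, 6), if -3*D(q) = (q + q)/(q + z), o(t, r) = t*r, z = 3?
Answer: -392/5 ≈ -78.400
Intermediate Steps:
o(t, r) = r*t
m(d) = 2 + d² + 3*d
D(q) = -2*q/(3*(3 + q)) (D(q) = -(q + q)/(3*(q + 3)) = -2*q/(3*(3 + q)))
(7*D(m(5)))*o(3, 6) = (7*(-2*(2 + 5² + 3*5)/(9 + 3*(2 + 5² + 3*5))))*(6*3) = (7*(-2*(2 + 25 + 15)/(9 + 3*(2 + 25 + 15))))*18 = (7*(-2*42/(9 + 3*42)))*18 = (7*(-2*42/(9 + 126)))*18 = (7*(-2*42/135))*18 = (7*(-2*42*1/135))*18 = (7*(-28/45))*18 = -196/45*18 = -392/5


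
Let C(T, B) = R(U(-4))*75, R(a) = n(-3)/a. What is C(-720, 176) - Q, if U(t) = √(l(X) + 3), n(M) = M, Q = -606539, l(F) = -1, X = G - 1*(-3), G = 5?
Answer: 606539 - 225*√2/2 ≈ 6.0638e+5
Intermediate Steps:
X = 8 (X = 5 - 1*(-3) = 5 + 3 = 8)
U(t) = √2 (U(t) = √(-1 + 3) = √2)
R(a) = -3/a
C(T, B) = -225*√2/2 (C(T, B) = -3*√2/2*75 = -225*√2/2)
C(-720, 176) - Q = -225*√2/2 - 1*(-606539) = -225*√2/2 + 606539 = 606539 - 225*√2/2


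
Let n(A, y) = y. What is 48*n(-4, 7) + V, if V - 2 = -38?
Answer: 300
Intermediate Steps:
V = -36 (V = 2 - 38 = -36)
48*n(-4, 7) + V = 48*7 - 36 = 336 - 36 = 300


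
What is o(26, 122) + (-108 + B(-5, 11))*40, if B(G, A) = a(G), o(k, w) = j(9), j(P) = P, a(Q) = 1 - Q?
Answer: -4071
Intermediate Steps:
o(k, w) = 9
B(G, A) = 1 - G
o(26, 122) + (-108 + B(-5, 11))*40 = 9 + (-108 + (1 - 1*(-5)))*40 = 9 + (-108 + (1 + 5))*40 = 9 + (-108 + 6)*40 = 9 - 102*40 = 9 - 4080 = -4071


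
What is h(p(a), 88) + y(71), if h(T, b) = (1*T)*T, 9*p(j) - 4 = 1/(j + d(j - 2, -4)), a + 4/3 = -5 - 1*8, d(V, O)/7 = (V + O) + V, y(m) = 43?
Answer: 28551988/660969 ≈ 43.197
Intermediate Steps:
d(V, O) = 7*O + 14*V (d(V, O) = 7*((V + O) + V) = 7*((O + V) + V) = 7*(O + 2*V) = 7*O + 14*V)
a = -43/3 (a = -4/3 + (-5 - 1*8) = -4/3 + (-5 - 8) = -4/3 - 13 = -43/3 ≈ -14.333)
p(j) = 4/9 + 1/(9*(-56 + 15*j)) (p(j) = 4/9 + 1/(9*(j + (7*(-4) + 14*(j - 2)))) = 4/9 + 1/(9*(j + (-28 + 14*(-2 + j)))) = 4/9 + 1/(9*(j + (-28 + (-28 + 14*j)))) = 4/9 + 1/(9*(j + (-56 + 14*j))) = 4/9 + 1/(9*(-56 + 15*j)))
h(T, b) = T**2 (h(T, b) = T*T = T**2)
h(p(a), 88) + y(71) = ((-223 + 60*(-43/3))/(9*(-56 + 15*(-43/3))))**2 + 43 = ((-223 - 860)/(9*(-56 - 215)))**2 + 43 = ((1/9)*(-1083)/(-271))**2 + 43 = ((1/9)*(-1/271)*(-1083))**2 + 43 = (361/813)**2 + 43 = 130321/660969 + 43 = 28551988/660969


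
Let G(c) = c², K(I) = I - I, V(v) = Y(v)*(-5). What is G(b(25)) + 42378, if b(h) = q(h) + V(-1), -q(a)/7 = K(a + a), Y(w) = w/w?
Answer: 42403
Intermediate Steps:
Y(w) = 1
V(v) = -5 (V(v) = 1*(-5) = -5)
K(I) = 0
q(a) = 0 (q(a) = -7*0 = 0)
b(h) = -5 (b(h) = 0 - 5 = -5)
G(b(25)) + 42378 = (-5)² + 42378 = 25 + 42378 = 42403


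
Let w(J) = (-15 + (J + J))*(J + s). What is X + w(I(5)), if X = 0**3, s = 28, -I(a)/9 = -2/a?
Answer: -6162/25 ≈ -246.48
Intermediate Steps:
I(a) = 18/a (I(a) = -(-18)/a = 18/a)
X = 0
w(J) = (-15 + 2*J)*(28 + J) (w(J) = (-15 + (J + J))*(J + 28) = (-15 + 2*J)*(28 + J))
X + w(I(5)) = 0 + (-420 + 2*(18/5)**2 + 41*(18/5)) = 0 + (-420 + 2*(324/25) + 738/5) = 0 + (-420 + 648/25 + 738/5) = 0 - 6162/25 = -6162/25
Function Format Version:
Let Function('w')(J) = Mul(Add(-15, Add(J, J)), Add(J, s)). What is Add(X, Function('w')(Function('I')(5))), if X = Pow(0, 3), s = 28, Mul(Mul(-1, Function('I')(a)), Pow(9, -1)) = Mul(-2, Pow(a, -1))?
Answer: Rational(-6162, 25) ≈ -246.48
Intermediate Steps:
Function('I')(a) = Mul(18, Pow(a, -1)) (Function('I')(a) = Mul(-9, Mul(-2, Pow(a, -1))) = Mul(18, Pow(a, -1)))
X = 0
Function('w')(J) = Mul(Add(-15, Mul(2, J)), Add(28, J)) (Function('w')(J) = Mul(Add(-15, Add(J, J)), Add(J, 28)) = Mul(Add(-15, Mul(2, J)), Add(28, J)))
Add(X, Function('w')(Function('I')(5))) = Add(0, Add(-420, Mul(2, Pow(Mul(18, Pow(5, -1)), 2)), Mul(41, Mul(18, Pow(5, -1))))) = Add(0, Add(-420, Mul(2, Pow(Mul(18, Rational(1, 5)), 2)), Mul(41, Mul(18, Rational(1, 5))))) = Add(0, Add(-420, Mul(2, Pow(Rational(18, 5), 2)), Mul(41, Rational(18, 5)))) = Add(0, Add(-420, Mul(2, Rational(324, 25)), Rational(738, 5))) = Add(0, Add(-420, Rational(648, 25), Rational(738, 5))) = Add(0, Rational(-6162, 25)) = Rational(-6162, 25)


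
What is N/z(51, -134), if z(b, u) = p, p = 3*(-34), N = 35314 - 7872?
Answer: -13721/51 ≈ -269.04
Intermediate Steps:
N = 27442
p = -102
z(b, u) = -102
N/z(51, -134) = 27442/(-102) = 27442*(-1/102) = -13721/51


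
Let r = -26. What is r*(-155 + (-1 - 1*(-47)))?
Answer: 2834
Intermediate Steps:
r*(-155 + (-1 - 1*(-47))) = -26*(-155 + (-1 - 1*(-47))) = -26*(-155 + (-1 + 47)) = -26*(-155 + 46) = -26*(-109) = 2834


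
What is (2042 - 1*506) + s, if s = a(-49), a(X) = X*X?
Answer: 3937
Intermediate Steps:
a(X) = X²
s = 2401 (s = (-49)² = 2401)
(2042 - 1*506) + s = (2042 - 1*506) + 2401 = (2042 - 506) + 2401 = 1536 + 2401 = 3937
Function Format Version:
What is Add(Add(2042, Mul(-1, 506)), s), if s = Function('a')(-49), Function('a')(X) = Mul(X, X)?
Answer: 3937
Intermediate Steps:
Function('a')(X) = Pow(X, 2)
s = 2401 (s = Pow(-49, 2) = 2401)
Add(Add(2042, Mul(-1, 506)), s) = Add(Add(2042, Mul(-1, 506)), 2401) = Add(Add(2042, -506), 2401) = Add(1536, 2401) = 3937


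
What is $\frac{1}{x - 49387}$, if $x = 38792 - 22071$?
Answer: $- \frac{1}{32666} \approx -3.0613 \cdot 10^{-5}$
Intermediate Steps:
$x = 16721$
$\frac{1}{x - 49387} = \frac{1}{16721 - 49387} = \frac{1}{-32666} = - \frac{1}{32666}$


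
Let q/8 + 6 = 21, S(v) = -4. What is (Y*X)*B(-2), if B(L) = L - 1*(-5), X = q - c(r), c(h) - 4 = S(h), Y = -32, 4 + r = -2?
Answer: -11520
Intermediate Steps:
r = -6 (r = -4 - 2 = -6)
q = 120 (q = -48 + 8*21 = -48 + 168 = 120)
c(h) = 0 (c(h) = 4 - 4 = 0)
X = 120 (X = 120 - 1*0 = 120 + 0 = 120)
B(L) = 5 + L (B(L) = L + 5 = 5 + L)
(Y*X)*B(-2) = (-32*120)*(5 - 2) = -3840*3 = -11520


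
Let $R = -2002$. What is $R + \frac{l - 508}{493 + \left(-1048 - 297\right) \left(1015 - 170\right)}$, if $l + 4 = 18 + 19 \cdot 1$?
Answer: $- \frac{2274335589}{1136032} \approx -2002.0$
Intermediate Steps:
$l = 33$ ($l = -4 + \left(18 + 19 \cdot 1\right) = -4 + \left(18 + 19\right) = -4 + 37 = 33$)
$R + \frac{l - 508}{493 + \left(-1048 - 297\right) \left(1015 - 170\right)} = -2002 + \frac{33 - 508}{493 + \left(-1048 - 297\right) \left(1015 - 170\right)} = -2002 - \frac{475}{493 - 1136525} = -2002 - \frac{475}{-1136032} = -2002 - - \frac{475}{1136032} = -2002 + \frac{475}{1136032} = - \frac{2274335589}{1136032}$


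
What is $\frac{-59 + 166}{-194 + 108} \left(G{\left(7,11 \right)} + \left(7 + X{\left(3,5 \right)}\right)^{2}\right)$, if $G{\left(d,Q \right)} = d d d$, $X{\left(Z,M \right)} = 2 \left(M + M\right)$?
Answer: $- \frac{57352}{43} \approx -1333.8$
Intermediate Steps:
$X{\left(Z,M \right)} = 4 M$ ($X{\left(Z,M \right)} = 2 \cdot 2 M = 4 M$)
$G{\left(d,Q \right)} = d^{3}$ ($G{\left(d,Q \right)} = d^{2} d = d^{3}$)
$\frac{-59 + 166}{-194 + 108} \left(G{\left(7,11 \right)} + \left(7 + X{\left(3,5 \right)}\right)^{2}\right) = \frac{-59 + 166}{-194 + 108} \left(7^{3} + \left(7 + 4 \cdot 5\right)^{2}\right) = \frac{107}{-86} \left(343 + \left(7 + 20\right)^{2}\right) = 107 \left(- \frac{1}{86}\right) \left(343 + 27^{2}\right) = - \frac{107 \left(343 + 729\right)}{86} = \left(- \frac{107}{86}\right) 1072 = - \frac{57352}{43}$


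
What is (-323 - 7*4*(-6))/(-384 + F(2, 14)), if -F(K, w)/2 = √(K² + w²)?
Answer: 1860/4583 - 775*√2/36664 ≈ 0.37595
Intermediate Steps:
F(K, w) = -2*√(K² + w²)
(-323 - 7*4*(-6))/(-384 + F(2, 14)) = (-323 - 7*4*(-6))/(-384 - 2*√(2² + 14²)) = (-323 - 28*(-6))/(-384 - 2*√(4 + 196)) = (-323 + 168)/(-384 - 20*√2) = -155/(-384 - 20*√2)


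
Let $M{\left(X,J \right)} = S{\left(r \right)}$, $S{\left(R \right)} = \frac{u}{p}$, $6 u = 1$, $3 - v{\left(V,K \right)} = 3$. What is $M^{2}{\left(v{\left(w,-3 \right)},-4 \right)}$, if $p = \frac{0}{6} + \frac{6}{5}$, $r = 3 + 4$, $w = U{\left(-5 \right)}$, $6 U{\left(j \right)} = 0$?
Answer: $\frac{25}{1296} \approx 0.01929$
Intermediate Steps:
$U{\left(j \right)} = 0$ ($U{\left(j \right)} = \frac{1}{6} \cdot 0 = 0$)
$w = 0$
$v{\left(V,K \right)} = 0$ ($v{\left(V,K \right)} = 3 - 3 = 0$)
$u = \frac{1}{6}$ ($u = \frac{1}{6} \cdot 1 = \frac{1}{6} \approx 0.16667$)
$r = 7$
$p = \frac{6}{5}$ ($p = 0 \cdot \frac{1}{6} + 6 \cdot \frac{1}{5} = 0 + \frac{6}{5} = \frac{6}{5} \approx 1.2$)
$S{\left(R \right)} = \frac{5}{36}$ ($S{\left(R \right)} = \frac{1}{6 \cdot \frac{6}{5}} = \frac{1}{6} \cdot \frac{5}{6} = \frac{5}{36}$)
$M{\left(X,J \right)} = \frac{5}{36}$
$M^{2}{\left(v{\left(w,-3 \right)},-4 \right)} = \left(\frac{5}{36}\right)^{2} = \frac{25}{1296}$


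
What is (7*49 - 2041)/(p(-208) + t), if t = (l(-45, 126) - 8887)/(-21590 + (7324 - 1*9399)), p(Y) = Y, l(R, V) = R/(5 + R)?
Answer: 107155120/13102491 ≈ 8.1782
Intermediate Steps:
t = 71087/189320 (t = (-45/(5 - 45) - 8887)/(-21590 + (7324 - 1*9399)) = (-45/(-40) - 8887)/(-21590 + (7324 - 9399)) = (-45*(-1/40) - 8887)/(-21590 - 2075) = (9/8 - 8887)/(-23665) = -71087/8*(-1/23665) = 71087/189320 ≈ 0.37549)
(7*49 - 2041)/(p(-208) + t) = (7*49 - 2041)/(-208 + 71087/189320) = (343 - 2041)/(-39307473/189320) = -1698*(-189320/39307473) = 107155120/13102491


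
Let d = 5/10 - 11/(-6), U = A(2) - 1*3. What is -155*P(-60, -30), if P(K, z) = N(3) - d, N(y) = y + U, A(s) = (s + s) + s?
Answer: -1705/3 ≈ -568.33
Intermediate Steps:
A(s) = 3*s (A(s) = 2*s + s = 3*s)
U = 3 (U = 3*2 - 1*3 = 6 - 3 = 3)
d = 7/3 (d = 5*(1/10) - 11*(-1/6) = 1/2 + 11/6 = 7/3 ≈ 2.3333)
N(y) = 3 + y (N(y) = y + 3 = 3 + y)
P(K, z) = 11/3 (P(K, z) = (3 + 3) - 1*7/3 = 6 - 7/3 = 11/3)
-155*P(-60, -30) = -155*11/3 = -1705/3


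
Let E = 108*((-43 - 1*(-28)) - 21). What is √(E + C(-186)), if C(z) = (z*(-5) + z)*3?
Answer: 6*I*√46 ≈ 40.694*I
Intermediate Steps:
C(z) = -12*z (C(z) = (-5*z + z)*3 = -4*z*3 = -12*z)
E = -3888 (E = 108*((-43 + 28) - 21) = 108*(-15 - 21) = 108*(-36) = -3888)
√(E + C(-186)) = √(-3888 - 12*(-186)) = √(-3888 + 2232) = √(-1656) = 6*I*√46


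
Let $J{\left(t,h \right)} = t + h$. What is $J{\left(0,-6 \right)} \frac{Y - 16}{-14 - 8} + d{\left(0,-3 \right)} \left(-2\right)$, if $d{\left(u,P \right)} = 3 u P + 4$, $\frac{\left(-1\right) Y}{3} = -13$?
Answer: $- \frac{19}{11} \approx -1.7273$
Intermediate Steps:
$Y = 39$ ($Y = \left(-3\right) \left(-13\right) = 39$)
$d{\left(u,P \right)} = 4 + 3 P u$ ($d{\left(u,P \right)} = 3 P u + 4 = 4 + 3 P u$)
$J{\left(t,h \right)} = h + t$
$J{\left(0,-6 \right)} \frac{Y - 16}{-14 - 8} + d{\left(0,-3 \right)} \left(-2\right) = \left(-6 + 0\right) \frac{39 - 16}{-14 - 8} + \left(4 + 3 \left(-3\right) 0\right) \left(-2\right) = - 6 \frac{23}{-22} + \left(4 + 0\right) \left(-2\right) = - 6 \cdot 23 \left(- \frac{1}{22}\right) + 4 \left(-2\right) = \left(-6\right) \left(- \frac{23}{22}\right) - 8 = \frac{69}{11} - 8 = - \frac{19}{11}$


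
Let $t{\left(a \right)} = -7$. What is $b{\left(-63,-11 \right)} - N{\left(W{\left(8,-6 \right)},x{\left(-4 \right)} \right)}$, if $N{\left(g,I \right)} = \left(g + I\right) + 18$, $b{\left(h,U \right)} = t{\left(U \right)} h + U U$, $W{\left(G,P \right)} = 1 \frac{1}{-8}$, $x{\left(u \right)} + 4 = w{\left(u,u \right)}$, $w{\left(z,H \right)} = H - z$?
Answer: $\frac{4385}{8} \approx 548.13$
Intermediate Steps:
$x{\left(u \right)} = -4$ ($x{\left(u \right)} = -4 + \left(u - u\right) = -4 + 0 = -4$)
$W{\left(G,P \right)} = - \frac{1}{8}$ ($W{\left(G,P \right)} = 1 \left(- \frac{1}{8}\right) = - \frac{1}{8}$)
$b{\left(h,U \right)} = U^{2} - 7 h$ ($b{\left(h,U \right)} = - 7 h + U U = - 7 h + U^{2} = U^{2} - 7 h$)
$N{\left(g,I \right)} = 18 + I + g$ ($N{\left(g,I \right)} = \left(I + g\right) + 18 = 18 + I + g$)
$b{\left(-63,-11 \right)} - N{\left(W{\left(8,-6 \right)},x{\left(-4 \right)} \right)} = \left(\left(-11\right)^{2} - -441\right) - \left(18 - 4 - \frac{1}{8}\right) = \left(121 + 441\right) - \frac{111}{8} = 562 - \frac{111}{8} = \frac{4385}{8}$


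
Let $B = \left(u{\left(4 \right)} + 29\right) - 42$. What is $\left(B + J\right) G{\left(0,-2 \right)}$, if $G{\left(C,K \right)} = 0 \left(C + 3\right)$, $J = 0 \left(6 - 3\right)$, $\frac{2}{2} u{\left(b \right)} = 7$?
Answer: $0$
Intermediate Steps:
$u{\left(b \right)} = 7$
$J = 0$ ($J = 0 \cdot 3 = 0$)
$G{\left(C,K \right)} = 0$ ($G{\left(C,K \right)} = 0 \left(3 + C\right) = 0$)
$B = -6$ ($B = \left(7 + 29\right) - 42 = 36 - 42 = -6$)
$\left(B + J\right) G{\left(0,-2 \right)} = \left(-6 + 0\right) 0 = \left(-6\right) 0 = 0$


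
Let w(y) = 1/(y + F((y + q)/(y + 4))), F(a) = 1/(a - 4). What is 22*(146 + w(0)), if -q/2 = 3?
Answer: 3091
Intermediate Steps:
q = -6 (q = -2*3 = -6)
F(a) = 1/(-4 + a)
w(y) = 1/(y + 1/(-4 + (-6 + y)/(4 + y))) (w(y) = 1/(y + 1/(-4 + (y - 6)/(y + 4))) = 1/(y + 1/(-4 + (-6 + y)/(4 + y))))
22*(146 + w(0)) = 22*(146 + (22 + 3*0)/(-4 + 3*0**2 + 21*0)) = 22*(146 + (22 + 0)/(-4 + 3*0 + 0)) = 22*(146 + 22/(-4 + 0 + 0)) = 22*(146 + 22/(-4)) = 22*(146 - 1/4*22) = 22*(146 - 11/2) = 22*(281/2) = 3091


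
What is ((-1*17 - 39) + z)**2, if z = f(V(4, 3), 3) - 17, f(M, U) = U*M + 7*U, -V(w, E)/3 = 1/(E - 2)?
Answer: 3721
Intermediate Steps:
V(w, E) = -3/(-2 + E) (V(w, E) = -3/(E - 2) = -3/(-2 + E))
f(M, U) = 7*U + M*U (f(M, U) = M*U + 7*U = 7*U + M*U)
z = -5 (z = 3*(7 - 3/(-2 + 3)) - 17 = 3*(7 - 3/1) - 17 = 3*(7 - 3*1) - 17 = 3*(7 - 3) - 17 = 3*4 - 17 = 12 - 17 = -5)
((-1*17 - 39) + z)**2 = ((-1*17 - 39) - 5)**2 = ((-17 - 39) - 5)**2 = (-56 - 5)**2 = (-61)**2 = 3721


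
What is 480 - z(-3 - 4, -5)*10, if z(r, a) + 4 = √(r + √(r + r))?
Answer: 520 - 10*√(-7 + I*√14) ≈ 513.15 - 27.329*I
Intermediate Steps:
z(r, a) = -4 + √(r + √2*√r) (z(r, a) = -4 + √(r + √(r + r)) = -4 + √(r + √(2*r)) = -4 + √(r + √2*√r))
480 - z(-3 - 4, -5)*10 = 480 - (-4 + √((-3 - 4) + √2*√(-3 - 4)))*10 = 480 - (-4 + √(-7 + √2*√(-7)))*10 = 480 - (-4 + √(-7 + √2*(I*√7)))*10 = 480 - (-4 + √(-7 + I*√14))*10 = 480 - (-40 + 10*√(-7 + I*√14)) = 480 + (40 - 10*√(-7 + I*√14)) = 520 - 10*√(-7 + I*√14)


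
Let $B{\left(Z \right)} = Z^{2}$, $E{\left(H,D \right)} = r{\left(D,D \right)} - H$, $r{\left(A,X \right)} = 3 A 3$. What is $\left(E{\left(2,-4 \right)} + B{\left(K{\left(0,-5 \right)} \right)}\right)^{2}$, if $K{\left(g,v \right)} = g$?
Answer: $1444$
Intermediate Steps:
$r{\left(A,X \right)} = 9 A$
$E{\left(H,D \right)} = - H + 9 D$ ($E{\left(H,D \right)} = 9 D - H = - H + 9 D$)
$\left(E{\left(2,-4 \right)} + B{\left(K{\left(0,-5 \right)} \right)}\right)^{2} = \left(\left(\left(-1\right) 2 + 9 \left(-4\right)\right) + 0^{2}\right)^{2} = \left(\left(-2 - 36\right) + 0\right)^{2} = \left(-38 + 0\right)^{2} = \left(-38\right)^{2} = 1444$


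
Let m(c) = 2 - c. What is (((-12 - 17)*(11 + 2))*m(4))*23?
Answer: 17342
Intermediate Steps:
(((-12 - 17)*(11 + 2))*m(4))*23 = (((-12 - 17)*(11 + 2))*(2 - 1*4))*23 = ((-29*13)*(2 - 4))*23 = -377*(-2)*23 = 754*23 = 17342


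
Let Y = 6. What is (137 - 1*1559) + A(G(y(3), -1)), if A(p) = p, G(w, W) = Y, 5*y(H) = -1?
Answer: -1416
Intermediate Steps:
y(H) = -⅕ (y(H) = (⅕)*(-1) = -⅕)
G(w, W) = 6
(137 - 1*1559) + A(G(y(3), -1)) = (137 - 1*1559) + 6 = (137 - 1559) + 6 = -1422 + 6 = -1416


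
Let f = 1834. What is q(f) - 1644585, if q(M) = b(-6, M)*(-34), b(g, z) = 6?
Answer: -1644789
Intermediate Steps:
q(M) = -204 (q(M) = 6*(-34) = -204)
q(f) - 1644585 = -204 - 1644585 = -1644789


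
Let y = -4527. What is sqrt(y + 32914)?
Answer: sqrt(28387) ≈ 168.48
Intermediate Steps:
sqrt(y + 32914) = sqrt(-4527 + 32914) = sqrt(28387)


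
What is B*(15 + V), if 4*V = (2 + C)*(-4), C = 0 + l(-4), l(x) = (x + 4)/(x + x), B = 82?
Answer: 1066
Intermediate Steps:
l(x) = (4 + x)/(2*x) (l(x) = (4 + x)/((2*x)) = (4 + x)*(1/(2*x)) = (4 + x)/(2*x))
C = 0 (C = 0 + (½)*(4 - 4)/(-4) = 0 + (½)*(-¼)*0 = 0 + 0 = 0)
V = -2 (V = ((2 + 0)*(-4))/4 = (2*(-4))/4 = (¼)*(-8) = -2)
B*(15 + V) = 82*(15 - 2) = 82*13 = 1066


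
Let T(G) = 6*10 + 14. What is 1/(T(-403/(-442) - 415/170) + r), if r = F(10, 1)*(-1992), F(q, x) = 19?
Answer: -1/37774 ≈ -2.6473e-5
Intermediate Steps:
T(G) = 74 (T(G) = 60 + 14 = 74)
r = -37848 (r = 19*(-1992) = -37848)
1/(T(-403/(-442) - 415/170) + r) = 1/(74 - 37848) = 1/(-37774) = -1/37774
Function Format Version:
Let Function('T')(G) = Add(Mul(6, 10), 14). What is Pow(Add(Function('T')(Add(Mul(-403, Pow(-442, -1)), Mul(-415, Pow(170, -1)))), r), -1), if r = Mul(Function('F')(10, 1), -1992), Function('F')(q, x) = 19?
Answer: Rational(-1, 37774) ≈ -2.6473e-5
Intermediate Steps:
Function('T')(G) = 74 (Function('T')(G) = Add(60, 14) = 74)
r = -37848 (r = Mul(19, -1992) = -37848)
Pow(Add(Function('T')(Add(Mul(-403, Pow(-442, -1)), Mul(-415, Pow(170, -1)))), r), -1) = Pow(Add(74, -37848), -1) = Pow(-37774, -1) = Rational(-1, 37774)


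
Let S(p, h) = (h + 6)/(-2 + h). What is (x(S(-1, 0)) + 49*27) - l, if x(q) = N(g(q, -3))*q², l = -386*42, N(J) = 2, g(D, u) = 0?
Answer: 17553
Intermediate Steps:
S(p, h) = (6 + h)/(-2 + h)
l = -16212
x(q) = 2*q²
(x(S(-1, 0)) + 49*27) - l = (2*((6 + 0)/(-2 + 0))² + 49*27) - 1*(-16212) = (2*(6/(-2))² + 1323) + 16212 = (2*(-½*6)² + 1323) + 16212 = (2*(-3)² + 1323) + 16212 = (2*9 + 1323) + 16212 = (18 + 1323) + 16212 = 1341 + 16212 = 17553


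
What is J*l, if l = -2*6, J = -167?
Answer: 2004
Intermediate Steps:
l = -12
J*l = -167*(-12) = 2004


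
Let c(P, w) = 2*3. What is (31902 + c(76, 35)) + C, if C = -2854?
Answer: 29054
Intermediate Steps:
c(P, w) = 6
(31902 + c(76, 35)) + C = (31902 + 6) - 2854 = 31908 - 2854 = 29054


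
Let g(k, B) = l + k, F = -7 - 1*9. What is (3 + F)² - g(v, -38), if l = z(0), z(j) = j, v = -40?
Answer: 209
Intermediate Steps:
l = 0
F = -16 (F = -7 - 9 = -16)
g(k, B) = k (g(k, B) = 0 + k = k)
(3 + F)² - g(v, -38) = (3 - 16)² - 1*(-40) = (-13)² + 40 = 169 + 40 = 209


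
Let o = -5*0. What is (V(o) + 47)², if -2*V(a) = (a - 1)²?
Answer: 8649/4 ≈ 2162.3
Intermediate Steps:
o = 0
V(a) = -(-1 + a)²/2 (V(a) = -(a - 1)²/2 = -(-1 + a)²/2)
(V(o) + 47)² = (-(-1 + 0)²/2 + 47)² = (-½*(-1)² + 47)² = (-½*1 + 47)² = (-½ + 47)² = (93/2)² = 8649/4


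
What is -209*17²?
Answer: -60401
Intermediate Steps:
-209*17² = -209*289 = -60401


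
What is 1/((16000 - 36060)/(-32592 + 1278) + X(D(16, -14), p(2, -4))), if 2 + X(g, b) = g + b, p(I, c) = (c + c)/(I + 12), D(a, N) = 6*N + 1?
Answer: -6447/547549 ≈ -0.011774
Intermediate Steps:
D(a, N) = 1 + 6*N
p(I, c) = 2*c/(12 + I) (p(I, c) = (2*c)/(12 + I) = 2*c/(12 + I))
X(g, b) = -2 + b + g (X(g, b) = -2 + (g + b) = -2 + (b + g) = -2 + b + g)
1/((16000 - 36060)/(-32592 + 1278) + X(D(16, -14), p(2, -4))) = 1/((16000 - 36060)/(-32592 + 1278) + (-2 + 2*(-4)/(12 + 2) + (1 + 6*(-14)))) = 1/(-20060/(-31314) + (-2 + 2*(-4)/14 + (1 - 84))) = 1/(-20060*(-1/31314) + (-2 + 2*(-4)*(1/14) - 83)) = 1/(590/921 + (-2 - 4/7 - 83)) = 1/(590/921 - 599/7) = 1/(-547549/6447) = -6447/547549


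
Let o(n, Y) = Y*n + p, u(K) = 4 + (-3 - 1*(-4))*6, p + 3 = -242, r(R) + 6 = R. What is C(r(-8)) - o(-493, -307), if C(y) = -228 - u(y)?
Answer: -151344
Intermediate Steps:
r(R) = -6 + R
p = -245 (p = -3 - 242 = -245)
u(K) = 10 (u(K) = 4 + (-3 + 4)*6 = 4 + 1*6 = 4 + 6 = 10)
o(n, Y) = -245 + Y*n (o(n, Y) = Y*n - 245 = -245 + Y*n)
C(y) = -238 (C(y) = -228 - 1*10 = -228 - 10 = -238)
C(r(-8)) - o(-493, -307) = -238 - (-245 - 307*(-493)) = -238 - (-245 + 151351) = -238 - 1*151106 = -238 - 151106 = -151344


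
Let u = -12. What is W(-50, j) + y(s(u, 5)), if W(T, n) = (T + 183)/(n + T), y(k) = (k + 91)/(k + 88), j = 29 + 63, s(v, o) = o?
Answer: 781/186 ≈ 4.1989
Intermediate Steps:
j = 92
y(k) = (91 + k)/(88 + k)
W(T, n) = (183 + T)/(T + n)
W(-50, j) + y(s(u, 5)) = (183 - 50)/(-50 + 92) + (91 + 5)/(88 + 5) = 133/42 + 96/93 = (1/42)*133 + (1/93)*96 = 19/6 + 32/31 = 781/186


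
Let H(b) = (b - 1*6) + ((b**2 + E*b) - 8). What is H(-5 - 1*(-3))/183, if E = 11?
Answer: -34/183 ≈ -0.18579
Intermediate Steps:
H(b) = -14 + b**2 + 12*b (H(b) = (b - 1*6) + ((b**2 + 11*b) - 8) = (b - 6) + (-8 + b**2 + 11*b) = (-6 + b) + (-8 + b**2 + 11*b) = -14 + b**2 + 12*b)
H(-5 - 1*(-3))/183 = (-14 + (-5 - 1*(-3))**2 + 12*(-5 - 1*(-3)))/183 = (-14 + (-5 + 3)**2 + 12*(-5 + 3))/183 = (-14 + (-2)**2 + 12*(-2))/183 = (-14 + 4 - 24)/183 = (1/183)*(-34) = -34/183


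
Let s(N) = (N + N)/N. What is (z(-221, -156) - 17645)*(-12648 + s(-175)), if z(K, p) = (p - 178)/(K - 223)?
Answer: 24767336429/111 ≈ 2.2313e+8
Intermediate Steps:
s(N) = 2 (s(N) = (2*N)/N = 2)
z(K, p) = (-178 + p)/(-223 + K)
(z(-221, -156) - 17645)*(-12648 + s(-175)) = ((-178 - 156)/(-223 - 221) - 17645)*(-12648 + 2) = (-334/(-444) - 17645)*(-12646) = (-1/444*(-334) - 17645)*(-12646) = (167/222 - 17645)*(-12646) = -3917023/222*(-12646) = 24767336429/111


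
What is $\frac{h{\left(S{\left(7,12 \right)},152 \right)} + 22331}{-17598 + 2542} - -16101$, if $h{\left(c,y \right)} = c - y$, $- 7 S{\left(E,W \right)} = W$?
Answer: $\frac{1696761351}{105392} \approx 16100.0$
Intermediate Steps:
$S{\left(E,W \right)} = - \frac{W}{7}$
$\frac{h{\left(S{\left(7,12 \right)},152 \right)} + 22331}{-17598 + 2542} - -16101 = \frac{\left(\left(- \frac{1}{7}\right) 12 - 152\right) + 22331}{-17598 + 2542} - -16101 = \frac{\left(- \frac{12}{7} - 152\right) + 22331}{-15056} + 16101 = \left(- \frac{1076}{7} + 22331\right) \left(- \frac{1}{15056}\right) + 16101 = \frac{155241}{7} \left(- \frac{1}{15056}\right) + 16101 = - \frac{155241}{105392} + 16101 = \frac{1696761351}{105392}$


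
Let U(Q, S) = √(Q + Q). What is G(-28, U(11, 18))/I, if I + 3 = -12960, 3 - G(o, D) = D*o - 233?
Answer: -236/12963 - 28*√22/12963 ≈ -0.028337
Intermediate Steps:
U(Q, S) = √2*√Q (U(Q, S) = √(2*Q) = √2*√Q)
G(o, D) = 236 - D*o (G(o, D) = 3 - (D*o - 233) = 3 - (-233 + D*o) = 3 + (233 - D*o) = 236 - D*o)
I = -12963 (I = -3 - 12960 = -12963)
G(-28, U(11, 18))/I = (236 - 1*√2*√11*(-28))/(-12963) = (236 - 1*√22*(-28))*(-1/12963) = (236 + 28*√22)*(-1/12963) = -236/12963 - 28*√22/12963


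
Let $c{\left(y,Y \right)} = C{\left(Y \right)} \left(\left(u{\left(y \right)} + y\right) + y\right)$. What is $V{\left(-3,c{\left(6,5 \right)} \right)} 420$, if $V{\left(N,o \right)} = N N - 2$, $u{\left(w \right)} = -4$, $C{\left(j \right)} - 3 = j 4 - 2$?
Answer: $2940$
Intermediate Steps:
$C{\left(j \right)} = 1 + 4 j$ ($C{\left(j \right)} = 3 + \left(j 4 - 2\right) = 3 + \left(4 j - 2\right) = 3 + \left(-2 + 4 j\right) = 1 + 4 j$)
$c{\left(y,Y \right)} = \left(1 + 4 Y\right) \left(-4 + 2 y\right)$ ($c{\left(y,Y \right)} = \left(1 + 4 Y\right) \left(\left(-4 + y\right) + y\right) = \left(1 + 4 Y\right) \left(-4 + 2 y\right)$)
$V{\left(N,o \right)} = -2 + N^{2}$ ($V{\left(N,o \right)} = N^{2} - 2 = -2 + N^{2}$)
$V{\left(-3,c{\left(6,5 \right)} \right)} 420 = \left(-2 + \left(-3\right)^{2}\right) 420 = \left(-2 + 9\right) 420 = 7 \cdot 420 = 2940$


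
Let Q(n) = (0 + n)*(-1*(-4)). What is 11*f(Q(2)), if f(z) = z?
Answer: 88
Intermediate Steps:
Q(n) = 4*n (Q(n) = n*4 = 4*n)
11*f(Q(2)) = 11*(4*2) = 11*8 = 88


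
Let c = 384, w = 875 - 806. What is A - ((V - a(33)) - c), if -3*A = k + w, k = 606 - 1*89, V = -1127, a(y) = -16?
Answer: 3899/3 ≈ 1299.7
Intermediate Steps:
w = 69
k = 517 (k = 606 - 89 = 517)
A = -586/3 (A = -(517 + 69)/3 = -1/3*586 = -586/3 ≈ -195.33)
A - ((V - a(33)) - c) = -586/3 - ((-1127 - 1*(-16)) - 1*384) = -586/3 - ((-1127 + 16) - 384) = -586/3 - (-1111 - 384) = -586/3 - 1*(-1495) = -586/3 + 1495 = 3899/3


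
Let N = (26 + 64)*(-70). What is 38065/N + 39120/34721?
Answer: -215039773/43748460 ≈ -4.9154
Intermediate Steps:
N = -6300 (N = 90*(-70) = -6300)
38065/N + 39120/34721 = 38065/(-6300) + 39120/34721 = 38065*(-1/6300) + 39120*(1/34721) = -7613/1260 + 39120/34721 = -215039773/43748460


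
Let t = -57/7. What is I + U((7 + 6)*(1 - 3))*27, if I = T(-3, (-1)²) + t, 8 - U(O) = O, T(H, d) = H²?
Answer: 6432/7 ≈ 918.86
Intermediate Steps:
U(O) = 8 - O
t = -57/7 (t = -57*⅐ = -57/7 ≈ -8.1429)
I = 6/7 (I = (-3)² - 57/7 = 9 - 57/7 = 6/7 ≈ 0.85714)
I + U((7 + 6)*(1 - 3))*27 = 6/7 + (8 - (7 + 6)*(1 - 3))*27 = 6/7 + (8 - 13*(-2))*27 = 6/7 + (8 - 1*(-26))*27 = 6/7 + (8 + 26)*27 = 6/7 + 34*27 = 6/7 + 918 = 6432/7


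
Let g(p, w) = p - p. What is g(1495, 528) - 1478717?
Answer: -1478717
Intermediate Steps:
g(p, w) = 0
g(1495, 528) - 1478717 = 0 - 1478717 = -1478717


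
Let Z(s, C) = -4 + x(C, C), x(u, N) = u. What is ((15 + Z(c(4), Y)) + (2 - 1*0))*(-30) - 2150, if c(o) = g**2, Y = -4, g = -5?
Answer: -2420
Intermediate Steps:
c(o) = 25 (c(o) = (-5)**2 = 25)
Z(s, C) = -4 + C
((15 + Z(c(4), Y)) + (2 - 1*0))*(-30) - 2150 = ((15 + (-4 - 4)) + (2 - 1*0))*(-30) - 2150 = ((15 - 8) + (2 + 0))*(-30) - 2150 = (7 + 2)*(-30) - 2150 = 9*(-30) - 2150 = -270 - 2150 = -2420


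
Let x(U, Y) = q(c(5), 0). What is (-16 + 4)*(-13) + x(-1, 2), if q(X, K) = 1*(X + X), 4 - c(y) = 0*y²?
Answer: 164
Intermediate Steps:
c(y) = 4 (c(y) = 4 - 0*y² = 4 - 1*0 = 4 + 0 = 4)
q(X, K) = 2*X (q(X, K) = 1*(2*X) = 2*X)
x(U, Y) = 8 (x(U, Y) = 2*4 = 8)
(-16 + 4)*(-13) + x(-1, 2) = (-16 + 4)*(-13) + 8 = -12*(-13) + 8 = 156 + 8 = 164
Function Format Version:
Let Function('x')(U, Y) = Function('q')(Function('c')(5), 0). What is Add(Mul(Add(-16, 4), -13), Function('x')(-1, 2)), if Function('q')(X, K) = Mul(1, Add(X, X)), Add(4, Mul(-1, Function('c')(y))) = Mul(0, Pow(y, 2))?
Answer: 164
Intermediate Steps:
Function('c')(y) = 4 (Function('c')(y) = Add(4, Mul(-1, Mul(0, Pow(y, 2)))) = Add(4, Mul(-1, 0)) = Add(4, 0) = 4)
Function('q')(X, K) = Mul(2, X) (Function('q')(X, K) = Mul(1, Mul(2, X)) = Mul(2, X))
Function('x')(U, Y) = 8 (Function('x')(U, Y) = Mul(2, 4) = 8)
Add(Mul(Add(-16, 4), -13), Function('x')(-1, 2)) = Add(Mul(Add(-16, 4), -13), 8) = Add(Mul(-12, -13), 8) = Add(156, 8) = 164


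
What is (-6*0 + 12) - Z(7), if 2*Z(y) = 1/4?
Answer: 95/8 ≈ 11.875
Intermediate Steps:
Z(y) = ⅛ (Z(y) = (½)/4 = (½)*(¼) = ⅛)
(-6*0 + 12) - Z(7) = (-6*0 + 12) - 1*⅛ = (0 + 12) - ⅛ = 12 - ⅛ = 95/8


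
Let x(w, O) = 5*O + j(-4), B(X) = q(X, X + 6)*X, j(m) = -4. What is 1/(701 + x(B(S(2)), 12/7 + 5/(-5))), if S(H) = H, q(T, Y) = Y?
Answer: 7/4904 ≈ 0.0014274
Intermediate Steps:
B(X) = X*(6 + X) (B(X) = (X + 6)*X = (6 + X)*X = X*(6 + X))
x(w, O) = -4 + 5*O (x(w, O) = 5*O - 4 = -4 + 5*O)
1/(701 + x(B(S(2)), 12/7 + 5/(-5))) = 1/(701 + (-4 + 5*(12/7 + 5/(-5)))) = 1/(701 + (-4 + 5*(12*(⅐) + 5*(-⅕)))) = 1/(701 + (-4 + 5*(12/7 - 1))) = 1/(701 + (-4 + 5*(5/7))) = 1/(701 + (-4 + 25/7)) = 1/(701 - 3/7) = 1/(4904/7) = 7/4904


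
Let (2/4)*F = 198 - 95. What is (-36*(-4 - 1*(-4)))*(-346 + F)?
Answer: 0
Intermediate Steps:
F = 206 (F = 2*(198 - 95) = 2*103 = 206)
(-36*(-4 - 1*(-4)))*(-346 + F) = (-36*(-4 - 1*(-4)))*(-346 + 206) = -36*(-4 + 4)*(-140) = -36*0*(-140) = 0*(-140) = 0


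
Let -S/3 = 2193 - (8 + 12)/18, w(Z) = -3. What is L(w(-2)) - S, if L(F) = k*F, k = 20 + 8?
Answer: 19475/3 ≈ 6491.7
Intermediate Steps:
k = 28
L(F) = 28*F
S = -19727/3 (S = -3*(2193 - (8 + 12)/18) = -3*(2193 - 20/18) = -3*(2193 - 1*10/9) = -3*(2193 - 10/9) = -3*19727/9 = -19727/3 ≈ -6575.7)
L(w(-2)) - S = 28*(-3) - 1*(-19727/3) = -84 + 19727/3 = 19475/3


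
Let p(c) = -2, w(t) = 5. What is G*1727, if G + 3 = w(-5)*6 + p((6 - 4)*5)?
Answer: 43175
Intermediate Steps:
G = 25 (G = -3 + (5*6 - 2) = -3 + (30 - 2) = -3 + 28 = 25)
G*1727 = 25*1727 = 43175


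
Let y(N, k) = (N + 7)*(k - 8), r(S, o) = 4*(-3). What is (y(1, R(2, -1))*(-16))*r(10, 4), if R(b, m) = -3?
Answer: -16896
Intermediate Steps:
r(S, o) = -12
y(N, k) = (-8 + k)*(7 + N) (y(N, k) = (7 + N)*(-8 + k) = (-8 + k)*(7 + N))
(y(1, R(2, -1))*(-16))*r(10, 4) = ((-56 - 8*1 + 7*(-3) + 1*(-3))*(-16))*(-12) = ((-56 - 8 - 21 - 3)*(-16))*(-12) = -88*(-16)*(-12) = 1408*(-12) = -16896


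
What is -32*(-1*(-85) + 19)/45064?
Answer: -416/5633 ≈ -0.073851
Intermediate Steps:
-32*(-1*(-85) + 19)/45064 = -32*(85 + 19)*(1/45064) = -32*104*(1/45064) = -3328*1/45064 = -416/5633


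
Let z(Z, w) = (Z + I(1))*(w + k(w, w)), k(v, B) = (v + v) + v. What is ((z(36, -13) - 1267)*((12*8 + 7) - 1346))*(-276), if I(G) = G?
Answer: -1094729988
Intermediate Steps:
k(v, B) = 3*v (k(v, B) = 2*v + v = 3*v)
z(Z, w) = 4*w*(1 + Z) (z(Z, w) = (Z + 1)*(w + 3*w) = (1 + Z)*(4*w) = 4*w*(1 + Z))
((z(36, -13) - 1267)*((12*8 + 7) - 1346))*(-276) = ((4*(-13)*(1 + 36) - 1267)*((12*8 + 7) - 1346))*(-276) = ((4*(-13)*37 - 1267)*((96 + 7) - 1346))*(-276) = ((-1924 - 1267)*(103 - 1346))*(-276) = -3191*(-1243)*(-276) = 3966413*(-276) = -1094729988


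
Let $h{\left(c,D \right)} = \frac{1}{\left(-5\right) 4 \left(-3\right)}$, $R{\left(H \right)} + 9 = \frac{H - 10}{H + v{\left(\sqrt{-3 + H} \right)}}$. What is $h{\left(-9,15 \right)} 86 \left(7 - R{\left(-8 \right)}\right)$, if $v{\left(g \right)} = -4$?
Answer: $\frac{1247}{60} \approx 20.783$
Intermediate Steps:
$R{\left(H \right)} = -9 + \frac{-10 + H}{-4 + H}$ ($R{\left(H \right)} = -9 + \frac{H - 10}{H - 4} = -9 + \frac{-10 + H}{-4 + H}$)
$h{\left(c,D \right)} = \frac{1}{60}$ ($h{\left(c,D \right)} = \frac{1}{\left(-20\right) \left(-3\right)} = \frac{1}{60}$)
$h{\left(-9,15 \right)} 86 \left(7 - R{\left(-8 \right)}\right) = \frac{1}{60} \cdot 86 \left(7 - \frac{2 \left(13 - -32\right)}{-4 - 8}\right) = \frac{43 \left(7 - \frac{2 \left(13 + 32\right)}{-12}\right)}{30} = \frac{43 \left(7 - 2 \left(- \frac{1}{12}\right) 45\right)}{30} = \frac{43 \left(7 - - \frac{15}{2}\right)}{30} = \frac{43 \left(7 + \frac{15}{2}\right)}{30} = \frac{43}{30} \cdot \frac{29}{2} = \frac{1247}{60}$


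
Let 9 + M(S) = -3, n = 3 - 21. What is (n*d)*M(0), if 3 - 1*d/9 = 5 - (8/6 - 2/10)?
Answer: -8424/5 ≈ -1684.8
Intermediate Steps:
n = -18
M(S) = -12 (M(S) = -9 - 3 = -12)
d = -39/5 (d = 27 - 9*(5 - (8/6 - 2/10)) = 27 - 9*(5 - (8*(1/6) - 2*1/10)) = 27 - 9*(5 - (4/3 - 1/5)) = 27 - 9*(5 - 1*17/15) = 27 - 9*(5 - 17/15) = 27 - 9*58/15 = 27 - 174/5 = -39/5 ≈ -7.8000)
(n*d)*M(0) = -18*(-39/5)*(-12) = (702/5)*(-12) = -8424/5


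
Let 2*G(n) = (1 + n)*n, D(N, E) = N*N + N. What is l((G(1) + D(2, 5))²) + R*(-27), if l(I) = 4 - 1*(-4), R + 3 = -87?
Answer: 2438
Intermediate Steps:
R = -90 (R = -3 - 87 = -90)
D(N, E) = N + N² (D(N, E) = N² + N = N + N²)
G(n) = n*(1 + n)/2 (G(n) = ((1 + n)*n)/2 = (n*(1 + n))/2 = n*(1 + n)/2)
l(I) = 8 (l(I) = 4 + 4 = 8)
l((G(1) + D(2, 5))²) + R*(-27) = 8 - 90*(-27) = 8 + 2430 = 2438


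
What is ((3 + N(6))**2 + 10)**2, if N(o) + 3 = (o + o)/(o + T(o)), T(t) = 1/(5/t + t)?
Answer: 37100281/194481 ≈ 190.77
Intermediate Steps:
T(t) = 1/(t + 5/t)
N(o) = -3 + 2*o/(o + o/(5 + o**2)) (N(o) = -3 + (o + o)/(o + o/(5 + o**2)) = -3 + (2*o)/(o + o/(5 + o**2)) = -3 + 2*o/(o + o/(5 + o**2)))
((3 + N(6))**2 + 10)**2 = ((3 + (-8 - 1*6**2)/(6 + 6**2))**2 + 10)**2 = ((3 + (-8 - 1*36)/(6 + 36))**2 + 10)**2 = ((3 + (-8 - 36)/42)**2 + 10)**2 = ((3 + (1/42)*(-44))**2 + 10)**2 = ((3 - 22/21)**2 + 10)**2 = ((41/21)**2 + 10)**2 = (1681/441 + 10)**2 = (6091/441)**2 = 37100281/194481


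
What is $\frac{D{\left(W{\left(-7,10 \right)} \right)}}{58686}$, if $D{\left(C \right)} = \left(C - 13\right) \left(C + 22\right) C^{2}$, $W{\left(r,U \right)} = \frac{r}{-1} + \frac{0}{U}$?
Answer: $- \frac{1421}{9781} \approx -0.14528$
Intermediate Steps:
$W{\left(r,U \right)} = - r$ ($W{\left(r,U \right)} = r \left(-1\right) + 0 = - r + 0 = - r$)
$D{\left(C \right)} = C^{2} \left(-13 + C\right) \left(22 + C\right)$ ($D{\left(C \right)} = \left(-13 + C\right) \left(22 + C\right) C^{2} = C^{2} \left(-13 + C\right) \left(22 + C\right)$)
$\frac{D{\left(W{\left(-7,10 \right)} \right)}}{58686} = \frac{\left(\left(-1\right) \left(-7\right)\right)^{2} \left(-286 + \left(\left(-1\right) \left(-7\right)\right)^{2} + 9 \left(\left(-1\right) \left(-7\right)\right)\right)}{58686} = 7^{2} \left(-286 + 7^{2} + 9 \cdot 7\right) \frac{1}{58686} = 49 \left(-286 + 49 + 63\right) \frac{1}{58686} = 49 \left(-174\right) \frac{1}{58686} = \left(-8526\right) \frac{1}{58686} = - \frac{1421}{9781}$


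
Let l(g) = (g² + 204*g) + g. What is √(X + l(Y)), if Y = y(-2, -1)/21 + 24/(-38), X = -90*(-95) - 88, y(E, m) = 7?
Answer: √27294682/57 ≈ 91.657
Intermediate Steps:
X = 8462 (X = 8550 - 88 = 8462)
Y = -17/57 (Y = 7/21 + 24/(-38) = 7*(1/21) + 24*(-1/38) = ⅓ - 12/19 = -17/57 ≈ -0.29825)
l(g) = g² + 205*g
√(X + l(Y)) = √(8462 - 17*(205 - 17/57)/57) = √(8462 - 17/57*11668/57) = √(8462 - 198356/3249) = √(27294682/3249) = √27294682/57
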